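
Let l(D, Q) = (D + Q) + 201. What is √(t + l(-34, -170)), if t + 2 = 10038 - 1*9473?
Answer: 4*√35 ≈ 23.664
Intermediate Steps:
l(D, Q) = 201 + D + Q
t = 563 (t = -2 + (10038 - 1*9473) = -2 + (10038 - 9473) = -2 + 565 = 563)
√(t + l(-34, -170)) = √(563 + (201 - 34 - 170)) = √(563 - 3) = √560 = 4*√35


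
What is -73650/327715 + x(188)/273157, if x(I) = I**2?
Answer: -1707050818/17903529251 ≈ -0.095347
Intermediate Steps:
-73650/327715 + x(188)/273157 = -73650/327715 + 188**2/273157 = -73650*1/327715 + 35344*(1/273157) = -14730/65543 + 35344/273157 = -1707050818/17903529251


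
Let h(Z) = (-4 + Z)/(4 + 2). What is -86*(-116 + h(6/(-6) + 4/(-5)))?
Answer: 150887/15 ≈ 10059.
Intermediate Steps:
h(Z) = -⅔ + Z/6 (h(Z) = (-4 + Z)/6 = (-4 + Z)*(⅙) = -⅔ + Z/6)
-86*(-116 + h(6/(-6) + 4/(-5))) = -86*(-116 + (-⅔ + (6/(-6) + 4/(-5))/6)) = -86*(-116 + (-⅔ + (6*(-⅙) + 4*(-⅕))/6)) = -86*(-116 + (-⅔ + (-1 - ⅘)/6)) = -86*(-116 + (-⅔ + (⅙)*(-9/5))) = -86*(-116 + (-⅔ - 3/10)) = -86*(-116 - 29/30) = -86*(-3509/30) = 150887/15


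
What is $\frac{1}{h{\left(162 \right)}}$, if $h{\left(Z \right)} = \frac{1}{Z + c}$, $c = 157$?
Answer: $319$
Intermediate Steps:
$h{\left(Z \right)} = \frac{1}{157 + Z}$ ($h{\left(Z \right)} = \frac{1}{Z + 157} = \frac{1}{157 + Z}$)
$\frac{1}{h{\left(162 \right)}} = \frac{1}{\frac{1}{157 + 162}} = \frac{1}{\frac{1}{319}} = 319$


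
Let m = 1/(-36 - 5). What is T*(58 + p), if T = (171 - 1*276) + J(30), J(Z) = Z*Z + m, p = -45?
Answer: 423722/41 ≈ 10335.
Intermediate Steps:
m = -1/41 (m = 1/(-41) = -1/41 ≈ -0.024390)
J(Z) = -1/41 + Z² (J(Z) = Z*Z - 1/41 = Z² - 1/41 = -1/41 + Z²)
T = 32594/41 (T = (171 - 1*276) + (-1/41 + 30²) = (171 - 276) + (-1/41 + 900) = -105 + 36899/41 = 32594/41 ≈ 794.98)
T*(58 + p) = 32594*(58 - 45)/41 = (32594/41)*13 = 423722/41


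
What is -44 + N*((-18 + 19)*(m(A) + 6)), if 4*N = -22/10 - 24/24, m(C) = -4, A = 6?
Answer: -228/5 ≈ -45.600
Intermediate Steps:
N = -4/5 (N = (-22/10 - 24/24)/4 = (-22*1/10 - 24*1/24)/4 = (-11/5 - 1)/4 = (1/4)*(-16/5) = -4/5 ≈ -0.80000)
-44 + N*((-18 + 19)*(m(A) + 6)) = -44 - 4*(-18 + 19)*(-4 + 6)/5 = -44 - 4*2/5 = -44 - 4/5*2 = -44 - 8/5 = -228/5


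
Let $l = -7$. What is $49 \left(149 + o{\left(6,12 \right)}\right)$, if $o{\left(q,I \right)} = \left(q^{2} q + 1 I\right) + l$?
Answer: $18130$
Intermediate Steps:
$o{\left(q,I \right)} = -7 + I + q^{3}$ ($o{\left(q,I \right)} = \left(q^{2} q + 1 I\right) - 7 = \left(q^{3} + I\right) - 7 = \left(I + q^{3}\right) - 7 = -7 + I + q^{3}$)
$49 \left(149 + o{\left(6,12 \right)}\right) = 49 \left(149 + \left(-7 + 12 + 6^{3}\right)\right) = 49 \left(149 + \left(-7 + 12 + 216\right)\right) = 49 \left(149 + 221\right) = 49 \cdot 370 = 18130$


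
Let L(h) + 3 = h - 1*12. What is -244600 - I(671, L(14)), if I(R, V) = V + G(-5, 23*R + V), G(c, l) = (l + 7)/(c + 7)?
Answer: -504637/2 ≈ -2.5232e+5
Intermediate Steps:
L(h) = -15 + h (L(h) = -3 + (h - 1*12) = -3 + (h - 12) = -3 + (-12 + h) = -15 + h)
G(c, l) = (7 + l)/(7 + c)
I(R, V) = 7/2 + 3*V/2 + 23*R/2 (I(R, V) = V + (7 + (23*R + V))/(7 - 5) = V + (7 + (V + 23*R))/2 = V + (7 + V + 23*R)/2 = V + (7/2 + V/2 + 23*R/2) = 7/2 + 3*V/2 + 23*R/2)
-244600 - I(671, L(14)) = -244600 - (7/2 + 3*(-15 + 14)/2 + (23/2)*671) = -244600 - (7/2 + (3/2)*(-1) + 15433/2) = -244600 - (7/2 - 3/2 + 15433/2) = -244600 - 1*15437/2 = -244600 - 15437/2 = -504637/2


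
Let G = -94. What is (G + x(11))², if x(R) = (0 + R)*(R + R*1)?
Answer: 21904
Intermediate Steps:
x(R) = 2*R² (x(R) = R*(R + R) = R*(2*R) = 2*R²)
(G + x(11))² = (-94 + 2*11²)² = (-94 + 2*121)² = (-94 + 242)² = 148² = 21904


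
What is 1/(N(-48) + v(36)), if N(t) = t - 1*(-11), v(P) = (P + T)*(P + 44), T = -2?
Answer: 1/2683 ≈ 0.00037272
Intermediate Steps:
v(P) = (-2 + P)*(44 + P) (v(P) = (P - 2)*(P + 44) = (-2 + P)*(44 + P))
N(t) = 11 + t (N(t) = t + 11 = 11 + t)
1/(N(-48) + v(36)) = 1/((11 - 48) + (-88 + 36² + 42*36)) = 1/(-37 + (-88 + 1296 + 1512)) = 1/(-37 + 2720) = 1/2683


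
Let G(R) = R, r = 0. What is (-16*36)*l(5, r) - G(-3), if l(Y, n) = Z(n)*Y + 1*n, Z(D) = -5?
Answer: 14403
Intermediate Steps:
l(Y, n) = n - 5*Y (l(Y, n) = -5*Y + 1*n = -5*Y + n = n - 5*Y)
(-16*36)*l(5, r) - G(-3) = (-16*36)*(0 - 5*5) - 1*(-3) = -576*(0 - 25) + 3 = -576*(-25) + 3 = 14400 + 3 = 14403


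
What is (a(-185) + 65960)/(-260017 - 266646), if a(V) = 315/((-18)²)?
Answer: -2374595/18959868 ≈ -0.12524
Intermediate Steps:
a(V) = 35/36 (a(V) = 315/324 = 315*(1/324) = 35/36)
(a(-185) + 65960)/(-260017 - 266646) = (35/36 + 65960)/(-260017 - 266646) = (2374595/36)/(-526663) = (2374595/36)*(-1/526663) = -2374595/18959868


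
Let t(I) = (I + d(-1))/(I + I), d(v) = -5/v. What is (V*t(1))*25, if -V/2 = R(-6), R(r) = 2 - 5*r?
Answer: -4800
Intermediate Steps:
t(I) = (5 + I)/(2*I) (t(I) = (I - 5/(-1))/(I + I) = (I - 5*(-1))/((2*I)) = (I + 5)*(1/(2*I)) = (5 + I)*(1/(2*I)) = (5 + I)/(2*I))
V = -64 (V = -2*(2 - 5*(-6)) = -2*(2 + 30) = -2*32 = -64)
(V*t(1))*25 = -32*(5 + 1)/1*25 = -32*6*25 = -64*3*25 = -192*25 = -4800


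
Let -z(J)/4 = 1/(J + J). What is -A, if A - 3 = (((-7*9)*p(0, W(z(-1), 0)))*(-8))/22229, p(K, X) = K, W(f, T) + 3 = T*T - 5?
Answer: -3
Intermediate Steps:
z(J) = -2/J (z(J) = -4/(J + J) = -4*1/(2*J) = -2/J)
W(f, T) = -8 + T² (W(f, T) = -3 + (T*T - 5) = -3 + (T² - 5) = -3 + (-5 + T²) = -8 + T²)
A = 3 (A = 3 + ((-7*9*0)*(-8))/22229 = 3 + (-63*0*(-8))*(1/22229) = 3 + (0*(-8))*(1/22229) = 3 + 0*(1/22229) = 3 + 0 = 3)
-A = -1*3 = -3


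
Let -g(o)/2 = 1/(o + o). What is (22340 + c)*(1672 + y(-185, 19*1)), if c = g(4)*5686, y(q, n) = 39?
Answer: 71583107/2 ≈ 3.5792e+7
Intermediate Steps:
g(o) = -1/o (g(o) = -2/(o + o) = -2*1/(2*o) = -1/o)
c = -2843/2 (c = -1/4*5686 = -1*¼*5686 = -¼*5686 = -2843/2 ≈ -1421.5)
(22340 + c)*(1672 + y(-185, 19*1)) = (22340 - 2843/2)*(1672 + 39) = (41837/2)*1711 = 71583107/2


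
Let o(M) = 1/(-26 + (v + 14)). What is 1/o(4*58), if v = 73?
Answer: 61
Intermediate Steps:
o(M) = 1/61 (o(M) = 1/(-26 + (73 + 14)) = 1/(-26 + 87) = 1/61)
1/o(4*58) = 1/(1/61) = 61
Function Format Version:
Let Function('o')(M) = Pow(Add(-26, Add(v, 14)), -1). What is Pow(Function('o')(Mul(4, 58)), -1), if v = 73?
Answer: 61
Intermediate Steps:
Function('o')(M) = Rational(1, 61) (Function('o')(M) = Pow(Add(-26, Add(73, 14)), -1) = Pow(Add(-26, 87), -1) = Pow(61, -1) = Rational(1, 61))
Pow(Function('o')(Mul(4, 58)), -1) = Pow(Rational(1, 61), -1) = 61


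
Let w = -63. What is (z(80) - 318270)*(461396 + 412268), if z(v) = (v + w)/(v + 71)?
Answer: -41987202380992/151 ≈ -2.7806e+11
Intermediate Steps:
z(v) = (-63 + v)/(71 + v) (z(v) = (v - 63)/(v + 71) = (-63 + v)/(71 + v))
(z(80) - 318270)*(461396 + 412268) = ((-63 + 80)/(71 + 80) - 318270)*(461396 + 412268) = (17/151 - 318270)*873664 = -48058753/151*873664 = -41987202380992/151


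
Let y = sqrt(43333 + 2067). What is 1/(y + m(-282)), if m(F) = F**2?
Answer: 19881/1581005294 - 5*sqrt(454)/3162010588 ≈ 1.2541e-5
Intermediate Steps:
y = 10*sqrt(454) (y = sqrt(45400) = 10*sqrt(454) ≈ 213.07)
1/(y + m(-282)) = 1/(10*sqrt(454) + (-282)**2) = 1/(10*sqrt(454) + 79524) = 1/(79524 + 10*sqrt(454))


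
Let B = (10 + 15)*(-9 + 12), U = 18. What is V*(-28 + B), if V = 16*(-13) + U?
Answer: -8930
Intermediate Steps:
B = 75 (B = 25*3 = 75)
V = -190 (V = 16*(-13) + 18 = -208 + 18 = -190)
V*(-28 + B) = -190*(-28 + 75) = -190*47 = -8930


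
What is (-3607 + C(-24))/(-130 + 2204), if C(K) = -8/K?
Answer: -5410/3111 ≈ -1.7390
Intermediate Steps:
(-3607 + C(-24))/(-130 + 2204) = (-3607 - 8/(-24))/(-130 + 2204) = (-3607 - 8*(-1/24))/2074 = (-3607 + ⅓)*(1/2074) = -10820/3*1/2074 = -5410/3111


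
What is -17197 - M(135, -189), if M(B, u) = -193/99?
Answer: -1702310/99 ≈ -17195.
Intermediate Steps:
M(B, u) = -193/99 (M(B, u) = -193*1/99 = -193/99)
-17197 - M(135, -189) = -17197 - 1*(-193/99) = -17197 + 193/99 = -1702310/99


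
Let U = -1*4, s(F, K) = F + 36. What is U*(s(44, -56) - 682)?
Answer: 2408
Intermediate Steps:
s(F, K) = 36 + F
U = -4
U*(s(44, -56) - 682) = -4*((36 + 44) - 682) = -4*(80 - 682) = -4*(-602) = 2408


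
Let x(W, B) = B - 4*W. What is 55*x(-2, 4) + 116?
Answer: 776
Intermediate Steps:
55*x(-2, 4) + 116 = 55*(4 - 4*(-2)) + 116 = 55*(4 + 8) + 116 = 55*12 + 116 = 660 + 116 = 776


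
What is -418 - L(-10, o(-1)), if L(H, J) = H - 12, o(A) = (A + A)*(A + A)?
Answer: -396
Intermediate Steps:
o(A) = 4*A² (o(A) = (2*A)*(2*A) = 4*A²)
L(H, J) = -12 + H
-418 - L(-10, o(-1)) = -418 - (-12 - 10) = -418 - 1*(-22) = -418 + 22 = -396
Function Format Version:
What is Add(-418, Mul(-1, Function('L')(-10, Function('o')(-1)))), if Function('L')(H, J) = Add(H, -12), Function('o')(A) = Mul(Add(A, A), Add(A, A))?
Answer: -396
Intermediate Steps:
Function('o')(A) = Mul(4, Pow(A, 2)) (Function('o')(A) = Mul(Mul(2, A), Mul(2, A)) = Mul(4, Pow(A, 2)))
Function('L')(H, J) = Add(-12, H)
Add(-418, Mul(-1, Function('L')(-10, Function('o')(-1)))) = Add(-418, Mul(-1, Add(-12, -10))) = Add(-418, Mul(-1, -22)) = Add(-418, 22) = -396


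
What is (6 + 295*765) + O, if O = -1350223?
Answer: -1124542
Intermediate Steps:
(6 + 295*765) + O = (6 + 295*765) - 1350223 = (6 + 225675) - 1350223 = 225681 - 1350223 = -1124542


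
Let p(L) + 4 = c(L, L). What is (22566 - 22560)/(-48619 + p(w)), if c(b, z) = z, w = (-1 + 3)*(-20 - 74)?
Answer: -6/48811 ≈ -0.00012292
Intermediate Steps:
w = -188 (w = 2*(-94) = -188)
p(L) = -4 + L
(22566 - 22560)/(-48619 + p(w)) = (22566 - 22560)/(-48619 + (-4 - 188)) = 6/(-48619 - 192) = 6/(-48811) = 6*(-1/48811) = -6/48811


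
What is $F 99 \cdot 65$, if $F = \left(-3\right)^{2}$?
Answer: $57915$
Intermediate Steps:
$F = 9$
$F 99 \cdot 65 = 9 \cdot 99 \cdot 65 = 891 \cdot 65 = 57915$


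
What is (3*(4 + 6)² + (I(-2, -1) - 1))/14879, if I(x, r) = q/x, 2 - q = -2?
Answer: 297/14879 ≈ 0.019961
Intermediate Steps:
q = 4 (q = 2 - 1*(-2) = 2 + 2 = 4)
I(x, r) = 4/x
(3*(4 + 6)² + (I(-2, -1) - 1))/14879 = (3*(4 + 6)² + (4/(-2) - 1))/14879 = (3*10² + (4*(-½) - 1))*(1/14879) = (3*100 + (-2 - 1))*(1/14879) = (300 - 3)*(1/14879) = 297*(1/14879) = 297/14879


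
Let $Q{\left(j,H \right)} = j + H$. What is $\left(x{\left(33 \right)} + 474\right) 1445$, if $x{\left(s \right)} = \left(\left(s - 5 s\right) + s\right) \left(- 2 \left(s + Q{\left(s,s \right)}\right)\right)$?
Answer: $29009820$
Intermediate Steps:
$Q{\left(j,H \right)} = H + j$
$x{\left(s \right)} = 18 s^{2}$ ($x{\left(s \right)} = \left(\left(s - 5 s\right) + s\right) \left(- 2 \left(s + \left(s + s\right)\right)\right) = \left(- 4 s + s\right) \left(- 2 \left(s + 2 s\right)\right) = - 3 s \left(- 2 \cdot 3 s\right) = - 3 s \left(- 6 s\right) = 18 s^{2}$)
$\left(x{\left(33 \right)} + 474\right) 1445 = \left(18 \cdot 33^{2} + 474\right) 1445 = \left(18 \cdot 1089 + 474\right) 1445 = \left(19602 + 474\right) 1445 = 20076 \cdot 1445 = 29009820$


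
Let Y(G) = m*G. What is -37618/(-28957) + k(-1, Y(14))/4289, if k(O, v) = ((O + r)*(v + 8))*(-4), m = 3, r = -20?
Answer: 282963002/124196573 ≈ 2.2783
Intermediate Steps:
Y(G) = 3*G
k(O, v) = -4*(-20 + O)*(8 + v) (k(O, v) = ((O - 20)*(v + 8))*(-4) = ((-20 + O)*(8 + v))*(-4) = -4*(-20 + O)*(8 + v))
-37618/(-28957) + k(-1, Y(14))/4289 = -37618/(-28957) + (640 - 32*(-1) + 80*(3*14) - 4*(-1)*3*14)/4289 = -37618*(-1/28957) + (640 + 32 + 80*42 - 4*(-1)*42)*(1/4289) = 37618/28957 + (640 + 32 + 3360 + 168)*(1/4289) = 37618/28957 + 4200*(1/4289) = 37618/28957 + 4200/4289 = 282963002/124196573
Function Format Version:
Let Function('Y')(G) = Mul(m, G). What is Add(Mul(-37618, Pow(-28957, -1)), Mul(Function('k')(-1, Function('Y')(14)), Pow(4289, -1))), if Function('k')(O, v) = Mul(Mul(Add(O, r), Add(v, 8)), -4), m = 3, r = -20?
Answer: Rational(282963002, 124196573) ≈ 2.2783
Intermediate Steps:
Function('Y')(G) = Mul(3, G)
Function('k')(O, v) = Mul(-4, Add(-20, O), Add(8, v)) (Function('k')(O, v) = Mul(Mul(Add(O, -20), Add(v, 8)), -4) = Mul(Mul(Add(-20, O), Add(8, v)), -4) = Mul(-4, Add(-20, O), Add(8, v)))
Add(Mul(-37618, Pow(-28957, -1)), Mul(Function('k')(-1, Function('Y')(14)), Pow(4289, -1))) = Add(Mul(-37618, Pow(-28957, -1)), Mul(Add(640, Mul(-32, -1), Mul(80, Mul(3, 14)), Mul(-4, -1, Mul(3, 14))), Pow(4289, -1))) = Add(Mul(-37618, Rational(-1, 28957)), Mul(Add(640, 32, Mul(80, 42), Mul(-4, -1, 42)), Rational(1, 4289))) = Add(Rational(37618, 28957), Mul(Add(640, 32, 3360, 168), Rational(1, 4289))) = Add(Rational(37618, 28957), Mul(4200, Rational(1, 4289))) = Add(Rational(37618, 28957), Rational(4200, 4289)) = Rational(282963002, 124196573)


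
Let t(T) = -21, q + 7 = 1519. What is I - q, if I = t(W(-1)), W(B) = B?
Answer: -1533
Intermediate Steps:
q = 1512 (q = -7 + 1519 = 1512)
I = -21
I - q = -21 - 1*1512 = -21 - 1512 = -1533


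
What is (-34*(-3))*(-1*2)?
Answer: -204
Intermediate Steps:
(-34*(-3))*(-1*2) = 102*(-2) = -204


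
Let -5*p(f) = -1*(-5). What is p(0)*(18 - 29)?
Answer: 11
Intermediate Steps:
p(f) = -1 (p(f) = -(-1)*(-5)/5 = -⅕*5 = -1)
p(0)*(18 - 29) = -(18 - 29) = -1*(-11) = 11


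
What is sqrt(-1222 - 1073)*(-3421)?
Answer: -10263*I*sqrt(255) ≈ -1.6389e+5*I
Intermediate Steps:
sqrt(-1222 - 1073)*(-3421) = sqrt(-2295)*(-3421) = (3*I*sqrt(255))*(-3421) = -10263*I*sqrt(255)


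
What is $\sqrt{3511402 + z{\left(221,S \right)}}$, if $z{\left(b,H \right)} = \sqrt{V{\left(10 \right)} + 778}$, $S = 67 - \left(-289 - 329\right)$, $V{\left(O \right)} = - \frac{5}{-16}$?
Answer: $\frac{\sqrt{14045608 + \sqrt{12453}}}{2} \approx 1873.9$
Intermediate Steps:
$V{\left(O \right)} = \frac{5}{16}$ ($V{\left(O \right)} = \left(-5\right) \left(- \frac{1}{16}\right) = \frac{5}{16}$)
$S = 685$ ($S = 67 - -618 = 67 + 618 = 685$)
$z{\left(b,H \right)} = \frac{\sqrt{12453}}{4}$ ($z{\left(b,H \right)} = \sqrt{\frac{5}{16} + 778} = \sqrt{\frac{12453}{16}} = \frac{\sqrt{12453}}{4}$)
$\sqrt{3511402 + z{\left(221,S \right)}} = \sqrt{3511402 + \frac{\sqrt{12453}}{4}}$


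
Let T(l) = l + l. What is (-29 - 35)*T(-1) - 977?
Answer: -849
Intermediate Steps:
T(l) = 2*l
(-29 - 35)*T(-1) - 977 = (-29 - 35)*(2*(-1)) - 977 = -64*(-2) - 977 = 128 - 977 = -849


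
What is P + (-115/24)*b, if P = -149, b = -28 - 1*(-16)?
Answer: -183/2 ≈ -91.500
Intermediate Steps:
b = -12 (b = -28 + 16 = -12)
P + (-115/24)*b = -149 - 115/24*(-12) = -149 + 115/2 = -183/2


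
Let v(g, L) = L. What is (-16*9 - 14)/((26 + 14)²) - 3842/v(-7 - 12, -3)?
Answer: 3073363/2400 ≈ 1280.6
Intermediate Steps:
(-16*9 - 14)/((26 + 14)²) - 3842/v(-7 - 12, -3) = (-16*9 - 14)/((26 + 14)²) - 3842/(-3) = (-144 - 14)/(40²) - 3842*(-⅓) = -158/1600 + 3842/3 = -158*1/1600 + 3842/3 = -79/800 + 3842/3 = 3073363/2400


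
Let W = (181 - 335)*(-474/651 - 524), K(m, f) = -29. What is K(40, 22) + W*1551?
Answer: 3885334753/31 ≈ 1.2533e+8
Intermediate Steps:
W = 2505052/31 (W = -154*(-474*1/651 - 524) = -154*(-158/217 - 524) = -154*(-113866/217) = 2505052/31 ≈ 80808.)
K(40, 22) + W*1551 = -29 + (2505052/31)*1551 = -29 + 3885335652/31 = 3885334753/31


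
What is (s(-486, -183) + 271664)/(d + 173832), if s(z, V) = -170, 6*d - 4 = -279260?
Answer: 407241/190934 ≈ 2.1329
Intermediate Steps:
d = -139628/3 (d = 2/3 + (1/6)*(-279260) = 2/3 - 139630/3 = -139628/3 ≈ -46543.)
(s(-486, -183) + 271664)/(d + 173832) = (-170 + 271664)/(-139628/3 + 173832) = 271494/(381868/3) = 271494*(3/381868) = 407241/190934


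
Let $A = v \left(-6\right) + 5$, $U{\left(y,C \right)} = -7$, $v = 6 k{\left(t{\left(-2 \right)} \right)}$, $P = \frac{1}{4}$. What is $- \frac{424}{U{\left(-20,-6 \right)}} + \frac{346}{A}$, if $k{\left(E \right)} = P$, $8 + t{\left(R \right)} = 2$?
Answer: $- \frac{363}{14} \approx -25.929$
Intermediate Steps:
$t{\left(R \right)} = -6$ ($t{\left(R \right)} = -8 + 2 = -6$)
$P = \frac{1}{4} \approx 0.25$
$k{\left(E \right)} = \frac{1}{4}$
$v = \frac{3}{2}$ ($v = 6 \cdot \frac{1}{4} = \frac{3}{2} \approx 1.5$)
$A = -4$ ($A = \frac{3}{2} \left(-6\right) + 5 = -9 + 5 = -4$)
$- \frac{424}{U{\left(-20,-6 \right)}} + \frac{346}{A} = - \frac{424}{-7} + \frac{346}{-4} = \left(-424\right) \left(- \frac{1}{7}\right) + 346 \left(- \frac{1}{4}\right) = \frac{424}{7} - \frac{173}{2} = - \frac{363}{14}$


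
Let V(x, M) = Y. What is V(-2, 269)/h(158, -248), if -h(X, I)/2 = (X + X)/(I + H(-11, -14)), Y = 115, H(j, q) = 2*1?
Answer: 14145/316 ≈ 44.763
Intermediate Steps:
H(j, q) = 2
h(X, I) = -4*X/(2 + I) (h(X, I) = -2*(X + X)/(I + 2) = -2*2*X/(2 + I) = -4*X/(2 + I))
V(x, M) = 115
V(-2, 269)/h(158, -248) = 115/((-4*158/(2 - 248))) = 115/((-4*158/(-246))) = 115/((-4*158*(-1/246))) = 115/(316/123) = 115*(123/316) = 14145/316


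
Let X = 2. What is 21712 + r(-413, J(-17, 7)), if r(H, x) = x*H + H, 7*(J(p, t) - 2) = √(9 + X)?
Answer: 20473 - 59*√11 ≈ 20277.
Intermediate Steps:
J(p, t) = 2 + √11/7 (J(p, t) = 2 + √(9 + 2)/7 = 2 + √11/7)
r(H, x) = H + H*x (r(H, x) = H*x + H = H + H*x)
21712 + r(-413, J(-17, 7)) = 21712 - 413*(1 + (2 + √11/7)) = 21712 - 413*(3 + √11/7) = 21712 + (-1239 - 59*√11) = 20473 - 59*√11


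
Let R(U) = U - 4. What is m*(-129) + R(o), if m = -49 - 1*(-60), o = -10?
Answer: -1433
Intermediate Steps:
R(U) = -4 + U
m = 11 (m = -49 + 60 = 11)
m*(-129) + R(o) = 11*(-129) + (-4 - 10) = -1419 - 14 = -1433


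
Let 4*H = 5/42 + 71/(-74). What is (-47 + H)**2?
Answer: 21529399441/9659664 ≈ 2228.8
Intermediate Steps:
H = -653/3108 (H = (5/42 + 71/(-74))/4 = (5*(1/42) + 71*(-1/74))/4 = (5/42 - 71/74)/4 = (1/4)*(-653/777) = -653/3108 ≈ -0.21010)
(-47 + H)**2 = (-47 - 653/3108)**2 = (-146729/3108)**2 = 21529399441/9659664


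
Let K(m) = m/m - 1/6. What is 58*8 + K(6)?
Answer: 2789/6 ≈ 464.83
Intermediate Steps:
K(m) = ⅚ (K(m) = 1 - 1*⅙ = 1 - ⅙ = ⅚)
58*8 + K(6) = 58*8 + ⅚ = 464 + ⅚ = 2789/6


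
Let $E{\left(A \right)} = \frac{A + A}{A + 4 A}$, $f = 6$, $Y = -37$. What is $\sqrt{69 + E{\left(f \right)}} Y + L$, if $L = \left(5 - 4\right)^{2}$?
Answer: $1 - \frac{37 \sqrt{1735}}{5} \approx -307.23$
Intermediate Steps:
$E{\left(A \right)} = \frac{2}{5}$ ($E{\left(A \right)} = \frac{2 A}{5 A} = 2 A \frac{1}{5 A} = \frac{2}{5}$)
$L = 1$ ($L = 1^{2} = 1$)
$\sqrt{69 + E{\left(f \right)}} Y + L = \sqrt{69 + \frac{2}{5}} \left(-37\right) + 1 = \sqrt{\frac{347}{5}} \left(-37\right) + 1 = \frac{\sqrt{1735}}{5} \left(-37\right) + 1 = - \frac{37 \sqrt{1735}}{5} + 1 = 1 - \frac{37 \sqrt{1735}}{5}$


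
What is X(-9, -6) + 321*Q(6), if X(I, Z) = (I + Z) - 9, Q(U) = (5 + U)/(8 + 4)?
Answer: 1081/4 ≈ 270.25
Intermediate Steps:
Q(U) = 5/12 + U/12 (Q(U) = (5 + U)/12 = (5 + U)*(1/12) = 5/12 + U/12)
X(I, Z) = -9 + I + Z
X(-9, -6) + 321*Q(6) = (-9 - 9 - 6) + 321*(5/12 + (1/12)*6) = -24 + 321*(5/12 + ½) = -24 + 321*(11/12) = -24 + 1177/4 = 1081/4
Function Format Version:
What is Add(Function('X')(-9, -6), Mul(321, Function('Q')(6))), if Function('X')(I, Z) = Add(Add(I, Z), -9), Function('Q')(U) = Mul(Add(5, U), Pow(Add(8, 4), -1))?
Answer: Rational(1081, 4) ≈ 270.25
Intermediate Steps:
Function('Q')(U) = Add(Rational(5, 12), Mul(Rational(1, 12), U)) (Function('Q')(U) = Mul(Add(5, U), Pow(12, -1)) = Mul(Add(5, U), Rational(1, 12)) = Add(Rational(5, 12), Mul(Rational(1, 12), U)))
Function('X')(I, Z) = Add(-9, I, Z)
Add(Function('X')(-9, -6), Mul(321, Function('Q')(6))) = Add(Add(-9, -9, -6), Mul(321, Add(Rational(5, 12), Mul(Rational(1, 12), 6)))) = Add(-24, Mul(321, Add(Rational(5, 12), Rational(1, 2)))) = Add(-24, Mul(321, Rational(11, 12))) = Add(-24, Rational(1177, 4)) = Rational(1081, 4)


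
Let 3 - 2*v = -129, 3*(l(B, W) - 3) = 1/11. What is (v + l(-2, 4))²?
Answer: 5189284/1089 ≈ 4765.2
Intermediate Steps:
l(B, W) = 100/33 (l(B, W) = 3 + (⅓)/11 = 3 + (⅓)*(1/11) = 3 + 1/33 = 100/33)
v = 66 (v = 3/2 - ½*(-129) = 3/2 + 129/2 = 66)
(v + l(-2, 4))² = (66 + 100/33)² = (2278/33)² = 5189284/1089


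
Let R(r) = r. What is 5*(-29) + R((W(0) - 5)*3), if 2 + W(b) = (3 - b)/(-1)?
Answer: -175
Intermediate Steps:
W(b) = -5 + b (W(b) = -2 + (3 - b)/(-1) = -2 + (3 - b)*(-1) = -2 + (-3 + b) = -5 + b)
5*(-29) + R((W(0) - 5)*3) = 5*(-29) + ((-5 + 0) - 5)*3 = -145 + (-5 - 5)*3 = -145 - 10*3 = -145 - 30 = -175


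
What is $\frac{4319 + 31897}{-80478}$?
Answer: $- \frac{2012}{4471} \approx -0.45001$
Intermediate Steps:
$\frac{4319 + 31897}{-80478} = 36216 \left(- \frac{1}{80478}\right) = - \frac{2012}{4471}$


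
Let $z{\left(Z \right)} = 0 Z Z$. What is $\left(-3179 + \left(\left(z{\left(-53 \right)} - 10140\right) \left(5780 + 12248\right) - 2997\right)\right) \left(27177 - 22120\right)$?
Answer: $-924470655472$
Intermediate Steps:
$z{\left(Z \right)} = 0$ ($z{\left(Z \right)} = 0 Z = 0$)
$\left(-3179 + \left(\left(z{\left(-53 \right)} - 10140\right) \left(5780 + 12248\right) - 2997\right)\right) \left(27177 - 22120\right) = \left(-3179 + \left(\left(0 - 10140\right) \left(5780 + 12248\right) - 2997\right)\right) \left(27177 - 22120\right) = \left(-3179 - 182806917\right) 5057 = \left(-182810096\right) 5057 = -924470655472$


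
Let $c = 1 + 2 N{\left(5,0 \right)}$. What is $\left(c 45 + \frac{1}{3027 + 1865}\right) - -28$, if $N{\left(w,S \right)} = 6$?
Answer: $\frac{2998797}{4892} \approx 613.0$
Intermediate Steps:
$c = 13$ ($c = 1 + 2 \cdot 6 = 1 + 12 = 13$)
$\left(c 45 + \frac{1}{3027 + 1865}\right) - -28 = \left(13 \cdot 45 + \frac{1}{3027 + 1865}\right) - -28 = \left(585 + \frac{1}{4892}\right) + \left(-24 + 52\right) = \left(585 + \frac{1}{4892}\right) + 28 = \frac{2861821}{4892} + 28 = \frac{2998797}{4892}$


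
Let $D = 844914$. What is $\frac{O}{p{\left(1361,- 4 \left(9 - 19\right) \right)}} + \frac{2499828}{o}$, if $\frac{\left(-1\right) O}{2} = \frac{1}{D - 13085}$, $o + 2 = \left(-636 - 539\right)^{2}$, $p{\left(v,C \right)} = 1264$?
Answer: $\frac{1314199395479761}{725815501663144} \approx 1.8107$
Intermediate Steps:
$o = 1380623$ ($o = -2 + \left(-636 - 539\right)^{2} = -2 + \left(-1175\right)^{2} = -2 + 1380625 = 1380623$)
$O = - \frac{2}{831829}$ ($O = - \frac{2}{844914 - 13085} = - \frac{2}{831829} \approx -2.4043 \cdot 10^{-6}$)
$\frac{O}{p{\left(1361,- 4 \left(9 - 19\right) \right)}} + \frac{2499828}{o} = - \frac{2}{831829 \cdot 1264} + \frac{2499828}{1380623} = \left(- \frac{2}{831829}\right) \frac{1}{1264} + 2499828 \cdot \frac{1}{1380623} = - \frac{1}{525715928} + \frac{2499828}{1380623} = \frac{1314199395479761}{725815501663144}$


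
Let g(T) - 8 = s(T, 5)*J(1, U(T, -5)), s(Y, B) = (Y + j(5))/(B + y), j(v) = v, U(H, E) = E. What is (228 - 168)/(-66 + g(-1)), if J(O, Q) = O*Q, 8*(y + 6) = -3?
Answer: -330/239 ≈ -1.3808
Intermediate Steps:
y = -51/8 (y = -6 + (1/8)*(-3) = -6 - 3/8 = -51/8 ≈ -6.3750)
s(Y, B) = (5 + Y)/(-51/8 + B) (s(Y, B) = (Y + 5)/(B - 51/8) = (5 + Y)/(-51/8 + B))
g(T) = 288/11 + 40*T/11 (g(T) = 8 + (8*(5 + T)/(-51 + 8*5))*(1*(-5)) = 8 + (8*(5 + T)/(-51 + 40))*(-5) = 8 + (8*(5 + T)/(-11))*(-5) = 8 + (8*(-1/11)*(5 + T))*(-5) = 8 + (-40/11 - 8*T/11)*(-5) = 8 + (200/11 + 40*T/11) = 288/11 + 40*T/11)
(228 - 168)/(-66 + g(-1)) = (228 - 168)/(-66 + (288/11 + (40/11)*(-1))) = 60/(-66 + (288/11 - 40/11)) = 60/(-66 + 248/11) = 60/(-478/11) = 60*(-11/478) = -330/239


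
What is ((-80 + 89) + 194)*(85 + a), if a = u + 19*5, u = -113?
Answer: 13601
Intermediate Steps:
a = -18 (a = -113 + 19*5 = -113 + 95 = -18)
((-80 + 89) + 194)*(85 + a) = ((-80 + 89) + 194)*(85 - 18) = (9 + 194)*67 = 203*67 = 13601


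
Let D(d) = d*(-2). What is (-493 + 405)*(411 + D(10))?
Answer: -34408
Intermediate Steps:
D(d) = -2*d
(-493 + 405)*(411 + D(10)) = (-493 + 405)*(411 - 2*10) = -88*(411 - 20) = -88*391 = -34408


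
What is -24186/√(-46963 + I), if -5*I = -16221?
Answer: 12093*I*√1092970/109297 ≈ 115.67*I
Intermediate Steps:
I = 16221/5 (I = -⅕*(-16221) = 16221/5 ≈ 3244.2)
-24186/√(-46963 + I) = -24186/√(-46963 + 16221/5) = -24186*(-I*√1092970/218594) = -(-12093)*I*√1092970/109297 = 12093*I*√1092970/109297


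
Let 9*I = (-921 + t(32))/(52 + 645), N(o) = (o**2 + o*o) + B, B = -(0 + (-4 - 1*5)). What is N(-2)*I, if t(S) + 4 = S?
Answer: -893/369 ≈ -2.4201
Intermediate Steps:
t(S) = -4 + S
B = 9 (B = -(0 + (-4 - 5)) = -(0 - 9) = -1*(-9) = 9)
N(o) = 9 + 2*o**2 (N(o) = (o**2 + o*o) + 9 = (o**2 + o**2) + 9 = 2*o**2 + 9 = 9 + 2*o**2)
I = -893/6273 (I = ((-921 + (-4 + 32))/(52 + 645))/9 = ((-921 + 28)/697)/9 = (-893*1/697)/9 = (1/9)*(-893/697) = -893/6273 ≈ -0.14236)
N(-2)*I = (9 + 2*(-2)**2)*(-893/6273) = (9 + 2*4)*(-893/6273) = (9 + 8)*(-893/6273) = 17*(-893/6273) = -893/369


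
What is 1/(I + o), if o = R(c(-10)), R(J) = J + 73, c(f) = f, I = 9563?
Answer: 1/9626 ≈ 0.00010389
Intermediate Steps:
R(J) = 73 + J
o = 63 (o = 73 - 10 = 63)
1/(I + o) = 1/(9563 + 63) = 1/9626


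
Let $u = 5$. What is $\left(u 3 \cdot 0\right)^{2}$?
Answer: $0$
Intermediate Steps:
$\left(u 3 \cdot 0\right)^{2} = \left(5 \cdot 3 \cdot 0\right)^{2} = \left(15 \cdot 0\right)^{2} = 0^{2} = 0$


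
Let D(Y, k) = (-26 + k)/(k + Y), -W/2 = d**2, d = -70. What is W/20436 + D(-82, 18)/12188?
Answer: -238879691/498147936 ≈ -0.47954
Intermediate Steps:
W = -9800 (W = -2*(-70)**2 = -2*4900 = -9800)
D(Y, k) = (-26 + k)/(Y + k)
W/20436 + D(-82, 18)/12188 = -9800/20436 + ((-26 + 18)/(-82 + 18))/12188 = -9800*1/20436 + (-8/(-64))*(1/12188) = -2450/5109 - 1/64*(-8)*(1/12188) = -2450/5109 + (1/8)*(1/12188) = -2450/5109 + 1/97504 = -238879691/498147936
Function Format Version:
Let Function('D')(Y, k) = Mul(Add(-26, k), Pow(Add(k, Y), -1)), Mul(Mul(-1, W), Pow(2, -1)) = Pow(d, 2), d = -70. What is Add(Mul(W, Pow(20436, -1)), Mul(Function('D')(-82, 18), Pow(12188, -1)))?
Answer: Rational(-238879691, 498147936) ≈ -0.47954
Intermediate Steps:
W = -9800 (W = Mul(-2, Pow(-70, 2)) = Mul(-2, 4900) = -9800)
Function('D')(Y, k) = Mul(Pow(Add(Y, k), -1), Add(-26, k)) (Function('D')(Y, k) = Mul(Add(-26, k), Pow(Add(Y, k), -1)) = Mul(Pow(Add(Y, k), -1), Add(-26, k)))
Add(Mul(W, Pow(20436, -1)), Mul(Function('D')(-82, 18), Pow(12188, -1))) = Add(Mul(-9800, Pow(20436, -1)), Mul(Mul(Pow(Add(-82, 18), -1), Add(-26, 18)), Pow(12188, -1))) = Add(Mul(-9800, Rational(1, 20436)), Mul(Mul(Pow(-64, -1), -8), Rational(1, 12188))) = Add(Rational(-2450, 5109), Mul(Mul(Rational(-1, 64), -8), Rational(1, 12188))) = Add(Rational(-2450, 5109), Mul(Rational(1, 8), Rational(1, 12188))) = Add(Rational(-2450, 5109), Rational(1, 97504)) = Rational(-238879691, 498147936)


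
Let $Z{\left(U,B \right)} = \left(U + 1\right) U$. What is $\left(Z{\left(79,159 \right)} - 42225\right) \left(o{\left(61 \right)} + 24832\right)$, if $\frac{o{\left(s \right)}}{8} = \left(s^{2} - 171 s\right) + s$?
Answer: $1018265800$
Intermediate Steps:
$o{\left(s \right)} = - 1360 s + 8 s^{2}$ ($o{\left(s \right)} = 8 \left(\left(s^{2} - 171 s\right) + s\right) = 8 \left(s^{2} - 170 s\right) = - 1360 s + 8 s^{2}$)
$Z{\left(U,B \right)} = U \left(1 + U\right)$ ($Z{\left(U,B \right)} = \left(1 + U\right) U = U \left(1 + U\right)$)
$\left(Z{\left(79,159 \right)} - 42225\right) \left(o{\left(61 \right)} + 24832\right) = \left(79 \left(1 + 79\right) - 42225\right) \left(8 \cdot 61 \left(-170 + 61\right) + 24832\right) = \left(79 \cdot 80 - 42225\right) \left(8 \cdot 61 \left(-109\right) + 24832\right) = \left(6320 - 42225\right) \left(-53192 + 24832\right) = \left(-35905\right) \left(-28360\right) = 1018265800$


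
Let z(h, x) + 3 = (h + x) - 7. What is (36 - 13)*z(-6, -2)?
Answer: -414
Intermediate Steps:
z(h, x) = -10 + h + x (z(h, x) = -3 + ((h + x) - 7) = -3 + (-7 + h + x) = -10 + h + x)
(36 - 13)*z(-6, -2) = (36 - 13)*(-10 - 6 - 2) = 23*(-18) = -414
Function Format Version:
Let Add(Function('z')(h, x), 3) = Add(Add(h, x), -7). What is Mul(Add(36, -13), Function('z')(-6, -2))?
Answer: -414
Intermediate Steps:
Function('z')(h, x) = Add(-10, h, x) (Function('z')(h, x) = Add(-3, Add(Add(h, x), -7)) = Add(-3, Add(-7, h, x)) = Add(-10, h, x))
Mul(Add(36, -13), Function('z')(-6, -2)) = Mul(Add(36, -13), Add(-10, -6, -2)) = Mul(23, -18) = -414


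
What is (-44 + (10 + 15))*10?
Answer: -190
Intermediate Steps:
(-44 + (10 + 15))*10 = (-44 + 25)*10 = -19*10 = -190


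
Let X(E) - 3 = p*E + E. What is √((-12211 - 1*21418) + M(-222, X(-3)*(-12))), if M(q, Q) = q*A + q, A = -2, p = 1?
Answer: I*√33407 ≈ 182.78*I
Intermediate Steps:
X(E) = 3 + 2*E (X(E) = 3 + (1*E + E) = 3 + (E + E) = 3 + 2*E)
M(q, Q) = -q (M(q, Q) = q*(-2) + q = -2*q + q = -q)
√((-12211 - 1*21418) + M(-222, X(-3)*(-12))) = √((-12211 - 1*21418) - 1*(-222)) = √((-12211 - 21418) + 222) = √(-33629 + 222) = √(-33407) = I*√33407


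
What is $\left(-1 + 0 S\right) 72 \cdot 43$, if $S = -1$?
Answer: $-3096$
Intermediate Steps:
$\left(-1 + 0 S\right) 72 \cdot 43 = \left(-1 + 0 \left(-1\right)\right) 72 \cdot 43 = \left(-1 + 0\right) 72 \cdot 43 = \left(-1\right) 72 \cdot 43 = \left(-72\right) 43 = -3096$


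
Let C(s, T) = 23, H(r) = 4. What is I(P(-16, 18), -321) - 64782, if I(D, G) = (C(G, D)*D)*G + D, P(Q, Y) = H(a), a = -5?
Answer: -94310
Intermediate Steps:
P(Q, Y) = 4
I(D, G) = D + 23*D*G (I(D, G) = (23*D)*G + D = 23*D*G + D = D + 23*D*G)
I(P(-16, 18), -321) - 64782 = 4*(1 + 23*(-321)) - 64782 = 4*(1 - 7383) - 64782 = 4*(-7382) - 64782 = -29528 - 64782 = -94310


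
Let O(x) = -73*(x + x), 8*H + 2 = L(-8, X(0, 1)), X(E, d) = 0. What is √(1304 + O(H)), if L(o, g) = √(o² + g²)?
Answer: √4778/2 ≈ 34.562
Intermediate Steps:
L(o, g) = √(g² + o²)
H = ¾ (H = -¼ + √(0² + (-8)²)/8 = -¼ + √(0 + 64)/8 = -¼ + √64/8 = -¼ + (⅛)*8 = -¼ + 1 = ¾ ≈ 0.75000)
O(x) = -146*x
√(1304 + O(H)) = √(1304 - 146*¾) = √(1304 - 219/2) = √(2389/2) = √4778/2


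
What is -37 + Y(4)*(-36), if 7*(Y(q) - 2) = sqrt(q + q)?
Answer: -109 - 72*sqrt(2)/7 ≈ -123.55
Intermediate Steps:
Y(q) = 2 + sqrt(2)*sqrt(q)/7 (Y(q) = 2 + sqrt(q + q)/7 = 2 + sqrt(2*q)/7 = 2 + (sqrt(2)*sqrt(q))/7 = 2 + sqrt(2)*sqrt(q)/7)
-37 + Y(4)*(-36) = -37 + (2 + sqrt(2)*sqrt(4)/7)*(-36) = -37 + (2 + (1/7)*sqrt(2)*2)*(-36) = -37 + (2 + 2*sqrt(2)/7)*(-36) = -37 + (-72 - 72*sqrt(2)/7) = -109 - 72*sqrt(2)/7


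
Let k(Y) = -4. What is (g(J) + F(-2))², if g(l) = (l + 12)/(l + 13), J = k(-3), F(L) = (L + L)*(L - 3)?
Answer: 35344/81 ≈ 436.35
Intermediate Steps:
F(L) = 2*L*(-3 + L) (F(L) = (2*L)*(-3 + L) = 2*L*(-3 + L))
J = -4
g(l) = (12 + l)/(13 + l)
(g(J) + F(-2))² = ((12 - 4)/(13 - 4) + 2*(-2)*(-3 - 2))² = (8/9 + 2*(-2)*(-5))² = ((⅑)*8 + 20)² = (8/9 + 20)² = (188/9)² = 35344/81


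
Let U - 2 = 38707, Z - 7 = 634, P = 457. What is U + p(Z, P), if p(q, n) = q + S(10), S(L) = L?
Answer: 39360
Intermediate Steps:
Z = 641 (Z = 7 + 634 = 641)
U = 38709 (U = 2 + 38707 = 38709)
p(q, n) = 10 + q (p(q, n) = q + 10 = 10 + q)
U + p(Z, P) = 38709 + (10 + 641) = 38709 + 651 = 39360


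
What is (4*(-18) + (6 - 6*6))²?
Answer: 10404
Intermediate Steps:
(4*(-18) + (6 - 6*6))² = (-72 + (6 - 36))² = (-72 - 30)² = (-102)² = 10404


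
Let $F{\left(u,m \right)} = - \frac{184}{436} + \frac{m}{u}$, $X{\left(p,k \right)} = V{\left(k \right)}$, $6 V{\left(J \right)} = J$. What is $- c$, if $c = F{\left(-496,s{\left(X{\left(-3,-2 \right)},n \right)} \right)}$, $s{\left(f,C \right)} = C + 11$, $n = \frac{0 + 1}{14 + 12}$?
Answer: $\frac{624499}{1405664} \approx 0.44427$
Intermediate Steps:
$V{\left(J \right)} = \frac{J}{6}$
$X{\left(p,k \right)} = \frac{k}{6}$
$n = \frac{1}{26}$ ($n = 1 \cdot \frac{1}{26} = \frac{1}{26} \approx 0.038462$)
$s{\left(f,C \right)} = 11 + C$
$F{\left(u,m \right)} = - \frac{46}{109} + \frac{m}{u}$ ($F{\left(u,m \right)} = \left(-184\right) \frac{1}{436} + \frac{m}{u} = - \frac{46}{109} + \frac{m}{u}$)
$c = - \frac{624499}{1405664}$ ($c = - \frac{46}{109} + \frac{11 + \frac{1}{26}}{-496} = - \frac{46}{109} + \frac{287}{26} \left(- \frac{1}{496}\right) = - \frac{46}{109} - \frac{287}{12896} = - \frac{624499}{1405664} \approx -0.44427$)
$- c = \left(-1\right) \left(- \frac{624499}{1405664}\right) = \frac{624499}{1405664}$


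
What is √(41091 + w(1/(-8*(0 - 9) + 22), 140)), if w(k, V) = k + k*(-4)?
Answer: √363079794/94 ≈ 202.71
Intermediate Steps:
w(k, V) = -3*k (w(k, V) = k - 4*k = -3*k)
√(41091 + w(1/(-8*(0 - 9) + 22), 140)) = √(41091 - 3/(-8*(0 - 9) + 22)) = √(41091 - 3/(-8*(-9) + 22)) = √(41091 - 3/(72 + 22)) = √(41091 - 3/94) = √(3862551/94) = √363079794/94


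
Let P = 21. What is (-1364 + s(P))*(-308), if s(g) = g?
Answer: 413644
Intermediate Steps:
(-1364 + s(P))*(-308) = (-1364 + 21)*(-308) = -1343*(-308) = 413644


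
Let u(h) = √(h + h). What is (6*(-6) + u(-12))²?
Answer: 1272 - 144*I*√6 ≈ 1272.0 - 352.73*I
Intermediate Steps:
u(h) = √2*√h (u(h) = √(2*h) = √2*√h)
(6*(-6) + u(-12))² = (6*(-6) + √2*√(-12))² = (-36 + √2*(2*I*√3))² = (-36 + 2*I*√6)²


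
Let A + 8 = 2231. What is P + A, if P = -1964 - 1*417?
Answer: -158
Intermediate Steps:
P = -2381 (P = -1964 - 417 = -2381)
A = 2223 (A = -8 + 2231 = 2223)
P + A = -2381 + 2223 = -158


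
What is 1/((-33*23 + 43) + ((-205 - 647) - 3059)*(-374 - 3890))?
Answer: 1/16675788 ≈ 5.9967e-8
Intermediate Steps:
1/((-33*23 + 43) + ((-205 - 647) - 3059)*(-374 - 3890)) = 1/((-759 + 43) + (-852 - 3059)*(-4264)) = 1/(-716 - 3911*(-4264)) = 1/(-716 + 16676504) = 1/16675788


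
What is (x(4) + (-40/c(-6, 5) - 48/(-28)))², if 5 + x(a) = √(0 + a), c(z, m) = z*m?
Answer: 1/441 ≈ 0.0022676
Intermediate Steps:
c(z, m) = m*z
x(a) = -5 + √a (x(a) = -5 + √(0 + a) = -5 + √a)
(x(4) + (-40/c(-6, 5) - 48/(-28)))² = ((-5 + √4) + (-40/(5*(-6)) - 48/(-28)))² = ((-5 + 2) + (-40/(-30) - 48*(-1/28)))² = (-3 + (-40*(-1/30) + 12/7))² = (-3 + (4/3 + 12/7))² = (-3 + 64/21)² = (1/21)² = 1/441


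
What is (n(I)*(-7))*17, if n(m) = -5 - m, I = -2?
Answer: 357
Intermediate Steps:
(n(I)*(-7))*17 = ((-5 - 1*(-2))*(-7))*17 = ((-5 + 2)*(-7))*17 = -3*(-7)*17 = 21*17 = 357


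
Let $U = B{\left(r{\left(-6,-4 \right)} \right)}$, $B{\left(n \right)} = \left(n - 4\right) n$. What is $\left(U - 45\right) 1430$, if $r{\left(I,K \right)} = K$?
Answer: $-18590$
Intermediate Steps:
$B{\left(n \right)} = n \left(-4 + n\right)$ ($B{\left(n \right)} = \left(-4 + n\right) n = n \left(-4 + n\right)$)
$U = 32$ ($U = - 4 \left(-4 - 4\right) = \left(-4\right) \left(-8\right) = 32$)
$\left(U - 45\right) 1430 = \left(32 - 45\right) 1430 = \left(-13\right) 1430 = -18590$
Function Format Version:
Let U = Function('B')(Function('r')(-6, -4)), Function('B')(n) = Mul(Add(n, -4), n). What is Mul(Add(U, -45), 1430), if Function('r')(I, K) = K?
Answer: -18590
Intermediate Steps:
Function('B')(n) = Mul(n, Add(-4, n)) (Function('B')(n) = Mul(Add(-4, n), n) = Mul(n, Add(-4, n)))
U = 32 (U = Mul(-4, Add(-4, -4)) = Mul(-4, -8) = 32)
Mul(Add(U, -45), 1430) = Mul(Add(32, -45), 1430) = Mul(-13, 1430) = -18590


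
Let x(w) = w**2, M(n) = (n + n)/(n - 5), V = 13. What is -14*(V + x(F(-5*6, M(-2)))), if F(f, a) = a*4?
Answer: -1786/7 ≈ -255.14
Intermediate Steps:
M(n) = 2*n/(-5 + n) (M(n) = (2*n)/(-5 + n) = 2*n/(-5 + n))
F(f, a) = 4*a
-14*(V + x(F(-5*6, M(-2)))) = -14*(13 + (4*(2*(-2)/(-5 - 2)))**2) = -14*(13 + (4*(2*(-2)/(-7)))**2) = -14*(13 + (4*(2*(-2)*(-1/7)))**2) = -14*(13 + (4*(4/7))**2) = -14*(13 + (16/7)**2) = -14*(13 + 256/49) = -14*893/49 = -1786/7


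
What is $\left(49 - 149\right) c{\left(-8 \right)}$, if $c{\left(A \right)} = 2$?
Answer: $-200$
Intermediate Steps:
$\left(49 - 149\right) c{\left(-8 \right)} = \left(49 - 149\right) 2 = \left(-100\right) 2 = -200$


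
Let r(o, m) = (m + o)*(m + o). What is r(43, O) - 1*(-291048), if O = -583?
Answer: 582648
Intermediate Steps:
r(o, m) = (m + o)²
r(43, O) - 1*(-291048) = (-583 + 43)² - 1*(-291048) = (-540)² + 291048 = 291600 + 291048 = 582648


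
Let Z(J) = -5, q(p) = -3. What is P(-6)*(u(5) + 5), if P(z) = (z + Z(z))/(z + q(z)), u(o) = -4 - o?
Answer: -44/9 ≈ -4.8889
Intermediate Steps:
P(z) = (-5 + z)/(-3 + z) (P(z) = (z - 5)/(z - 3) = (-5 + z)/(-3 + z))
P(-6)*(u(5) + 5) = ((-5 - 6)/(-3 - 6))*((-4 - 1*5) + 5) = (-11/(-9))*((-4 - 5) + 5) = (-⅑*(-11))*(-9 + 5) = (11/9)*(-4) = -44/9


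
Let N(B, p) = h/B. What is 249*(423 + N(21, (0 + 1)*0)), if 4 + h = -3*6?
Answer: 735463/7 ≈ 1.0507e+5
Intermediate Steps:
h = -22 (h = -4 - 3*6 = -4 - 18 = -22)
N(B, p) = -22/B
249*(423 + N(21, (0 + 1)*0)) = 249*(423 - 22/21) = 249*(8861/21) = 735463/7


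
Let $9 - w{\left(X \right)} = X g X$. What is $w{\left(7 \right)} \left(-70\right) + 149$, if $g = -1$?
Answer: $-3911$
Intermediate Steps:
$w{\left(X \right)} = 9 + X^{2}$ ($w{\left(X \right)} = 9 - X \left(-1\right) X = 9 - - X X = 9 - - X^{2} = 9 + X^{2}$)
$w{\left(7 \right)} \left(-70\right) + 149 = \left(9 + 7^{2}\right) \left(-70\right) + 149 = \left(9 + 49\right) \left(-70\right) + 149 = 58 \left(-70\right) + 149 = -4060 + 149 = -3911$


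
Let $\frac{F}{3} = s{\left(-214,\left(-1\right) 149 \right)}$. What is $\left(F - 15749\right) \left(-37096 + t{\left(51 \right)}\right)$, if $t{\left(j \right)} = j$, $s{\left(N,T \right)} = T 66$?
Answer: $1676323295$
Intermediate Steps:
$s{\left(N,T \right)} = 66 T$
$F = -29502$ ($F = 3 \cdot 66 \left(\left(-1\right) 149\right) = 3 \cdot 66 \left(-149\right) = 3 \left(-9834\right) = -29502$)
$\left(F - 15749\right) \left(-37096 + t{\left(51 \right)}\right) = \left(-29502 - 15749\right) \left(-37096 + 51\right) = \left(-45251\right) \left(-37045\right) = 1676323295$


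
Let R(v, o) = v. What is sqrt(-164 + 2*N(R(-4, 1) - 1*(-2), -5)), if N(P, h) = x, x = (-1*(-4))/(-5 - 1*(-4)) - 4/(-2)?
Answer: 2*I*sqrt(42) ≈ 12.961*I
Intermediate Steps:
x = -2 (x = 4/(-5 + 4) - 4*(-1/2) = 4/(-1) + 2 = 4*(-1) + 2 = -4 + 2 = -2)
N(P, h) = -2
sqrt(-164 + 2*N(R(-4, 1) - 1*(-2), -5)) = sqrt(-164 + 2*(-2)) = sqrt(-164 - 4) = sqrt(-168) = 2*I*sqrt(42)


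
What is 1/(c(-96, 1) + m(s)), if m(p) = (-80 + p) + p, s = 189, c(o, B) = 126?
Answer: 1/424 ≈ 0.0023585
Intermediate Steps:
m(p) = -80 + 2*p
1/(c(-96, 1) + m(s)) = 1/(126 + (-80 + 2*189)) = 1/(126 + (-80 + 378)) = 1/(126 + 298) = 1/424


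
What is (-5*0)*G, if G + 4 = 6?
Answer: 0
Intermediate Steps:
G = 2 (G = -4 + 6 = 2)
(-5*0)*G = -5*0*2 = 0*2 = 0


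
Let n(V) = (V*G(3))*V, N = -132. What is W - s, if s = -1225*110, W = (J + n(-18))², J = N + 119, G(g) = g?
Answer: 1054431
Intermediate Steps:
J = -13 (J = -132 + 119 = -13)
n(V) = 3*V² (n(V) = (V*3)*V = (3*V)*V = 3*V²)
W = 919681 (W = (-13 + 3*(-18)²)² = (-13 + 3*324)² = (-13 + 972)² = 959² = 919681)
s = -134750
W - s = 919681 - 1*(-134750) = 919681 + 134750 = 1054431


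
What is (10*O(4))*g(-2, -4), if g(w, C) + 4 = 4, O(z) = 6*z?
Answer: 0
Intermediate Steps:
g(w, C) = 0 (g(w, C) = -4 + 4 = 0)
(10*O(4))*g(-2, -4) = (10*(6*4))*0 = (10*24)*0 = 240*0 = 0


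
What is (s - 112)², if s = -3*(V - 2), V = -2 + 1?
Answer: 10609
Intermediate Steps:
V = -1
s = 9 (s = -3*(-1 - 2) = -3*(-3) = 9)
(s - 112)² = (9 - 112)² = (-103)² = 10609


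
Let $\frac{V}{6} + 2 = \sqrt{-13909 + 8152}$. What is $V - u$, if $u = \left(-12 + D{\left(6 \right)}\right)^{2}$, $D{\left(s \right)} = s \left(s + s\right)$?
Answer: $-3612 + 6 i \sqrt{5757} \approx -3612.0 + 455.25 i$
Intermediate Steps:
$D{\left(s \right)} = 2 s^{2}$ ($D{\left(s \right)} = s 2 s = 2 s^{2}$)
$V = -12 + 6 i \sqrt{5757}$ ($V = -12 + 6 \sqrt{-13909 + 8152} = -12 + 6 \sqrt{-5757} = -12 + 6 i \sqrt{5757} \approx -12.0 + 455.25 i$)
$u = 3600$ ($u = \left(-12 + 2 \cdot 6^{2}\right)^{2} = \left(-12 + 2 \cdot 36\right)^{2} = \left(-12 + 72\right)^{2} = 60^{2} = 3600$)
$V - u = \left(-12 + 6 i \sqrt{5757}\right) - 3600 = -3612 + 6 i \sqrt{5757}$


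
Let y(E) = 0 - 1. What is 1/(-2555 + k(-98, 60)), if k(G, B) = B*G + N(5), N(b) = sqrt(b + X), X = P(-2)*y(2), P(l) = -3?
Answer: -8435/71149217 - 2*sqrt(2)/71149217 ≈ -0.00011859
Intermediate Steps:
y(E) = -1
X = 3 (X = -3*(-1) = 3)
N(b) = sqrt(3 + b) (N(b) = sqrt(b + 3) = sqrt(3 + b))
k(G, B) = 2*sqrt(2) + B*G (k(G, B) = B*G + sqrt(3 + 5) = B*G + sqrt(8) = B*G + 2*sqrt(2) = 2*sqrt(2) + B*G)
1/(-2555 + k(-98, 60)) = 1/(-2555 + (2*sqrt(2) + 60*(-98))) = 1/(-2555 + (2*sqrt(2) - 5880)) = 1/(-2555 + (-5880 + 2*sqrt(2))) = 1/(-8435 + 2*sqrt(2))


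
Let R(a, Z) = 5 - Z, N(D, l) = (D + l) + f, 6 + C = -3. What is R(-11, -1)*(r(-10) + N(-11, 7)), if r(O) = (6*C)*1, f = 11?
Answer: -282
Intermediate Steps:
C = -9 (C = -6 - 3 = -9)
N(D, l) = 11 + D + l (N(D, l) = (D + l) + 11 = 11 + D + l)
r(O) = -54 (r(O) = (6*(-9))*1 = -54*1 = -54)
R(-11, -1)*(r(-10) + N(-11, 7)) = (5 - 1*(-1))*(-54 + (11 - 11 + 7)) = (5 + 1)*(-54 + 7) = 6*(-47) = -282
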